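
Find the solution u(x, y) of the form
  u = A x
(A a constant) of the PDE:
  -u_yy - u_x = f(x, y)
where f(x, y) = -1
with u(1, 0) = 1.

Answer: u(x, y) = x

Derivation:
Substitute the ansatz u = A x into the left-hand side.
Derivatives of the ansatz:
  u_yy = 0
  u_x = A
Term by term:
  -u_yy = 0
  -u_x = - A
So the left-hand side equals
  - A
This must equal f(x, y) = -1 identically.
Matching coefficients of the independent functions:
  [constant term]:  - A = -1
Solving: A = 1.
Check against the point condition:
  u(1, 0) = 1  ⟹  A = 1  ✓
Hence u(x, y) = x.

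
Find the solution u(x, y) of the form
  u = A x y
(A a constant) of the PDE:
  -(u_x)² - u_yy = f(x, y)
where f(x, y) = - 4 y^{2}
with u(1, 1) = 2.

Answer: u(x, y) = 2 x y

Derivation:
Substitute the ansatz u = A x y into the left-hand side.
Derivatives of the ansatz:
  u_x = A y
  u_yy = 0
Term by term:
  -(u_x)² = - A^{2} y^{2}
  -u_yy = 0
So the left-hand side equals
  - A^{2} y^{2}
This must equal f(x, y) = - 4 y^{2} identically.
Matching coefficients of the independent functions:
  [y^{2}]:  - A^{2} = -4
These equations allow (A) = (-2) or (2).
Impose the point condition(s):
  u(1, 1) = 2  ⟹  A = 2
Only A = 2 satisfies everything.
Hence u(x, y) = 2 x y.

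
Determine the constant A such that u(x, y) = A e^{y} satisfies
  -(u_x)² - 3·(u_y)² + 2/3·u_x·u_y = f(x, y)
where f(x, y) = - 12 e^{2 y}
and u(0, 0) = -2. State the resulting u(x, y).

Substitute the ansatz u = A e^{y} into the left-hand side.
Derivatives of the ansatz:
  u_x = 0
  u_y = A e^{y}
Term by term:
  -(u_x)² = 0
  -3·(u_y)² = - 3 A^{2} e^{2 y}
  2/3·u_x·u_y = 0
So the left-hand side equals
  - 3 A^{2} e^{2 y}
This must equal f(x, y) = - 12 e^{2 y} identically.
Matching coefficients of the independent functions:
  [e^{2 y}]:  - 3 A^{2} = -12
These equations allow (A) = (-2) or (2).
Impose the point condition(s):
  u(0, 0) = -2  ⟹  A = -2
Only A = -2 satisfies everything.
Hence u(x, y) = - 2 e^{y}.

Answer: u(x, y) = - 2 e^{y}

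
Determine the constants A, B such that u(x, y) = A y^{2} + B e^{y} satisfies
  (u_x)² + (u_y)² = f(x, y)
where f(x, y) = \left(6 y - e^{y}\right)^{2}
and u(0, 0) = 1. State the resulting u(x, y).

Answer: u(x, y) = - 3 y^{2} + e^{y}

Derivation:
Substitute the ansatz u = A y^{2} + B e^{y} into the left-hand side.
Derivatives of the ansatz:
  u_x = 0
  u_y = 2 A y + B e^{y}
Term by term:
  (u_x)² = 0
  (u_y)² = 4 A^{2} y^{2} + 4 A B y e^{y} + B^{2} e^{2 y}
So the left-hand side equals
  4 A^{2} y^{2} + 4 A B y e^{y} + B^{2} e^{2 y}
This must equal f(x, y) identically; expanded, f = 36 y^{2} - 12 y e^{y} + e^{2 y}.
Matching coefficients of the independent functions:
  [y^{2}]:  4 A^{2} = 36
  [y e^{y}]:  4 A B = -12
  [e^{2 y}]:  B^{2} = 1
These equations allow (A, B) = (-3, 1) or (3, -1).
Impose the point condition(s):
  u(0, 0) = 1  ⟹  B = 1
Only A = -3, B = 1 satisfies everything.
Hence u(x, y) = - 3 y^{2} + e^{y}.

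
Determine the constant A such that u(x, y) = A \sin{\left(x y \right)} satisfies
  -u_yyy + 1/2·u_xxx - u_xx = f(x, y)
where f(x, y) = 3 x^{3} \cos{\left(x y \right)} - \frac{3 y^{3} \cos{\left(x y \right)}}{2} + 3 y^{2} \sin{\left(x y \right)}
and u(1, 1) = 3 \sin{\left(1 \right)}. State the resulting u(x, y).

Substitute the ansatz u = A \sin{\left(x y \right)} into the left-hand side.
Derivatives of the ansatz:
  u_yyy = - A x^{3} \cos{\left(x y \right)}
  u_xxx = - A y^{3} \cos{\left(x y \right)}
  u_xx = - A y^{2} \sin{\left(x y \right)}
Term by term:
  -u_yyy = A x^{3} \cos{\left(x y \right)}
  1/2·u_xxx = - \frac{A y^{3} \cos{\left(x y \right)}}{2}
  -u_xx = A y^{2} \sin{\left(x y \right)}
So the left-hand side equals
  A x^{3} \cos{\left(x y \right)} - \frac{A y^{3} \cos{\left(x y \right)}}{2} + A y^{2} \sin{\left(x y \right)}
This must equal f(x, y) = 3 x^{3} \cos{\left(x y \right)} - \frac{3 y^{3} \cos{\left(x y \right)}}{2} + 3 y^{2} \sin{\left(x y \right)} identically.
Matching coefficients of the independent functions:
  [x^{3} \cos{\left(x y \right)}, y^{2} \sin{\left(x y \right)}]:  A = 3
  [y^{3} \cos{\left(x y \right)}]:  - \frac{A}{2} = - \frac{3}{2}
Solving: A = 3.
Check against the point condition:
  u(1, 1) = 3 \sin{\left(1 \right)}  ⟹  A \sin{\left(1 \right)} = 3 \sin{\left(1 \right)}  ✓
Hence u(x, y) = 3 \sin{\left(x y \right)}.

Answer: u(x, y) = 3 \sin{\left(x y \right)}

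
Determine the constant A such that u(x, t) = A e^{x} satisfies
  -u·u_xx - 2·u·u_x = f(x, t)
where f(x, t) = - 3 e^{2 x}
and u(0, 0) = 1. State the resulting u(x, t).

Answer: u(x, t) = e^{x}

Derivation:
Substitute the ansatz u = A e^{x} into the left-hand side.
Derivatives of the ansatz:
  u_xx = A e^{x}
  u_x = A e^{x}
Term by term:
  -u·u_xx = - A^{2} e^{2 x}
  -2·u·u_x = - 2 A^{2} e^{2 x}
So the left-hand side equals
  - 3 A^{2} e^{2 x}
This must equal f(x, t) = - 3 e^{2 x} identically.
Matching coefficients of the independent functions:
  [e^{2 x}]:  - 3 A^{2} = -3
These equations allow (A) = (-1) or (1).
Impose the point condition(s):
  u(0, 0) = 1  ⟹  A = 1
Only A = 1 satisfies everything.
Hence u(x, t) = e^{x}.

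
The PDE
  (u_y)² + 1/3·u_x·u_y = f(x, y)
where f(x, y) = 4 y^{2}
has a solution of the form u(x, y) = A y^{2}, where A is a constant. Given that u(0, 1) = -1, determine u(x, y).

Substitute the ansatz u = A y^{2} into the left-hand side.
Derivatives of the ansatz:
  u_y = 2 A y
  u_x = 0
Term by term:
  (u_y)² = 4 A^{2} y^{2}
  1/3·u_x·u_y = 0
So the left-hand side equals
  4 A^{2} y^{2}
This must equal f(x, y) = 4 y^{2} identically.
Matching coefficients of the independent functions:
  [y^{2}]:  4 A^{2} = 4
These equations allow (A) = (-1) or (1).
Impose the point condition(s):
  u(0, 1) = -1  ⟹  A = -1
Only A = -1 satisfies everything.
Hence u(x, y) = - y^{2}.

Answer: u(x, y) = - y^{2}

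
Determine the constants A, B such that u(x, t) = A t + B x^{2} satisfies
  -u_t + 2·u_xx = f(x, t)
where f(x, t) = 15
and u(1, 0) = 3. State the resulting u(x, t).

Answer: u(x, t) = - 3 t + 3 x^{2}

Derivation:
Substitute the ansatz u = A t + B x^{2} into the left-hand side.
Derivatives of the ansatz:
  u_t = A
  u_xx = 2 B
Term by term:
  -u_t = - A
  2·u_xx = 4 B
So the left-hand side equals
  - A + 4 B
This must equal f(x, t) = 15 identically.
Matching coefficients of the independent functions:
  [constant term]:  - A + 4 B = 15
These equations do not fix every constant; impose the point condition(s):
  u(1, 0) = 3  ⟹  B = 3
Solving the combined system: A = -3, B = 3.
Hence u(x, t) = - 3 t + 3 x^{2}.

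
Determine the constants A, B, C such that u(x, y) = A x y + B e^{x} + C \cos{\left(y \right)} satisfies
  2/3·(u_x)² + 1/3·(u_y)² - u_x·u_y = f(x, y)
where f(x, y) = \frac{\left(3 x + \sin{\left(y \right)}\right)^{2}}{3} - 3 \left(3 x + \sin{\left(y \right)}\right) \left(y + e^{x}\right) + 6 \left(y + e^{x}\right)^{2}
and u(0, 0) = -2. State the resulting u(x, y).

Substitute the ansatz u = A x y + B e^{x} + C \cos{\left(y \right)} into the left-hand side.
Derivatives of the ansatz:
  u_x = A y + B e^{x}
  u_y = A x - C \sin{\left(y \right)}
Term by term:
  2/3·(u_x)² = \frac{2 A^{2} y^{2}}{3} + \frac{4 A B y e^{x}}{3} + \frac{2 B^{2} e^{2 x}}{3}
  1/3·(u_y)² = \frac{A^{2} x^{2}}{3} - \frac{2 A C x \sin{\left(y \right)}}{3} + \frac{C^{2} \sin^{2}{\left(y \right)}}{3}
  -u_x·u_y = - A^{2} x y - A B x e^{x} + A C y \sin{\left(y \right)} + B C e^{x} \sin{\left(y \right)}
So the left-hand side equals
  \frac{A^{2} x^{2}}{3} - A^{2} x y + \frac{2 A^{2} y^{2}}{3} - A B x e^{x} + \frac{4 A B y e^{x}}{3} - \frac{2 A C x \sin{\left(y \right)}}{3} + A C y \sin{\left(y \right)} + \frac{2 B^{2} e^{2 x}}{3} + B C e^{x} \sin{\left(y \right)} + \frac{C^{2} \sin^{2}{\left(y \right)}}{3}
This must equal f(x, y) identically; expanded, f = 3 x^{2} - 9 x y - 9 x e^{x} + 2 x \sin{\left(y \right)} + 6 y^{2} + 12 y e^{x} - 3 y \sin{\left(y \right)} + 6 e^{2 x} - 3 e^{x} \sin{\left(y \right)} + \frac{\sin^{2}{\left(y \right)}}{3}.
Matching coefficients of the independent functions:
  [x^{2}]:  \frac{A^{2}}{3} = 3
  [y^{2}]:  \frac{2 A^{2}}{3} = 6
  [x y]:  - A^{2} = -9
  [x e^{x}]:  - A B = -9
  [x \sin{\left(y \right)}]:  - \frac{2 A C}{3} = 2
  [y e^{x}]:  \frac{4 A B}{3} = 12
  [y \sin{\left(y \right)}]:  A C = -3
  [e^{x} \sin{\left(y \right)}]:  B C = -3
  [e^{2 x}]:  \frac{2 B^{2}}{3} = 6
  [\sin^{2}{\left(y \right)}]:  \frac{C^{2}}{3} = \frac{1}{3}
These equations allow (A, B, C) = (-3, -3, 1) or (3, 3, -1).
Impose the point condition(s):
  u(0, 0) = -2  ⟹  B + C = -2
Only A = -3, B = -3, C = 1 satisfies everything.
Hence u(x, y) = - 3 x y - 3 e^{x} + \cos{\left(y \right)}.

Answer: u(x, y) = - 3 x y - 3 e^{x} + \cos{\left(y \right)}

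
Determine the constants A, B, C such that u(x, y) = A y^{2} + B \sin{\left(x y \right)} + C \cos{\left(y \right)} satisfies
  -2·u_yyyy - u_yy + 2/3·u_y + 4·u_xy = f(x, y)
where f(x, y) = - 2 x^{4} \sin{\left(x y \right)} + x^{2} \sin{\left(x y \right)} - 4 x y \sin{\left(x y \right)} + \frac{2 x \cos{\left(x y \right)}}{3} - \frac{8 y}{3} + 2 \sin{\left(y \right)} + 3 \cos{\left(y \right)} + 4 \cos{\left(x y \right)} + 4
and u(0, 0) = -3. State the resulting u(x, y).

Substitute the ansatz u = A y^{2} + B \sin{\left(x y \right)} + C \cos{\left(y \right)} into the left-hand side.
Derivatives of the ansatz:
  u_yyyy = B x^{4} \sin{\left(x y \right)} + C \cos{\left(y \right)}
  u_yy = 2 A - B x^{2} \sin{\left(x y \right)} - C \cos{\left(y \right)}
  u_y = 2 A y + B x \cos{\left(x y \right)} - C \sin{\left(y \right)}
  u_xy = - B x y \sin{\left(x y \right)} + B \cos{\left(x y \right)}
Term by term:
  -2·u_yyyy = - 2 B x^{4} \sin{\left(x y \right)} - 2 C \cos{\left(y \right)}
  -u_yy = - 2 A + B x^{2} \sin{\left(x y \right)} + C \cos{\left(y \right)}
  2/3·u_y = \frac{4 A y}{3} + \frac{2 B x \cos{\left(x y \right)}}{3} - \frac{2 C \sin{\left(y \right)}}{3}
  4·u_xy = - 4 B x y \sin{\left(x y \right)} + 4 B \cos{\left(x y \right)}
So the left-hand side equals
  \frac{4 A y}{3} - 2 A - 2 B x^{4} \sin{\left(x y \right)} + B x^{2} \sin{\left(x y \right)} - 4 B x y \sin{\left(x y \right)} + \frac{2 B x \cos{\left(x y \right)}}{3} + 4 B \cos{\left(x y \right)} - \frac{2 C \sin{\left(y \right)}}{3} - C \cos{\left(y \right)}
This must equal f(x, y) = - 2 x^{4} \sin{\left(x y \right)} + x^{2} \sin{\left(x y \right)} - 4 x y \sin{\left(x y \right)} + \frac{2 x \cos{\left(x y \right)}}{3} - \frac{8 y}{3} + 2 \sin{\left(y \right)} + 3 \cos{\left(y \right)} + 4 \cos{\left(x y \right)} + 4 identically.
Matching coefficients of the independent functions:
  [constant term]:  - 2 A = 4
  [y]:  \frac{4 A}{3} = - \frac{8}{3}
  [x \cos{\left(x y \right)}]:  \frac{2 B}{3} = \frac{2}{3}
  [x^{2} \sin{\left(x y \right)}]:  B = 1
  [x^{4} \sin{\left(x y \right)}]:  - 2 B = -2
  [x y \sin{\left(x y \right)}]:  - 4 B = -4
  [\sin{\left(y \right)}]:  - \frac{2 C}{3} = 2
  [\cos{\left(y \right)}]:  - C = 3
  [\cos{\left(x y \right)}]:  4 B = 4
Solving: A = -2, B = 1, C = -3.
Check against the point condition:
  u(0, 0) = -3  ⟹  C = -3  ✓
Hence u(x, y) = - 2 y^{2} + \sin{\left(x y \right)} - 3 \cos{\left(y \right)}.

Answer: u(x, y) = - 2 y^{2} + \sin{\left(x y \right)} - 3 \cos{\left(y \right)}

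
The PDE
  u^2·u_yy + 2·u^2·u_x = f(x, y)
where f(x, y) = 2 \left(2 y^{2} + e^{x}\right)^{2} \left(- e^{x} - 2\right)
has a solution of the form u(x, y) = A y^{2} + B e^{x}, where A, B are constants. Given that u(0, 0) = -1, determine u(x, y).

Substitute the ansatz u = A y^{2} + B e^{x} into the left-hand side.
Derivatives of the ansatz:
  u_yy = 2 A
  u_x = B e^{x}
Term by term:
  u^2·u_yy = 2 A^{3} y^{4} + 4 A^{2} B y^{2} e^{x} + 2 A B^{2} e^{2 x}
  2·u^2·u_x = 2 A^{2} B y^{4} e^{x} + 4 A B^{2} y^{2} e^{2 x} + 2 B^{3} e^{3 x}
So the left-hand side equals
  2 A^{3} y^{4} + 2 A^{2} B y^{4} e^{x} + 4 A^{2} B y^{2} e^{x} + 4 A B^{2} y^{2} e^{2 x} + 2 A B^{2} e^{2 x} + 2 B^{3} e^{3 x}
This must equal f(x, y) identically; expanded, f = - 8 y^{4} e^{x} - 16 y^{4} - 8 y^{2} e^{2 x} - 16 y^{2} e^{x} - 2 e^{3 x} - 4 e^{2 x}.
Matching coefficients of the independent functions:
  [y^{4}]:  2 A^{3} = -16
  [y^{2} e^{x}]:  4 A^{2} B = -16
  [y^{2} e^{2 x}]:  4 A B^{2} = -8
  [y^{4} e^{x}]:  2 A^{2} B = -8
  [e^{2 x}]:  2 A B^{2} = -4
  [e^{3 x}]:  2 B^{3} = -2
Solving: A = -2, B = -1.
Check against the point condition:
  u(0, 0) = -1  ⟹  B = -1  ✓
Hence u(x, y) = - 2 y^{2} - e^{x}.

Answer: u(x, y) = - 2 y^{2} - e^{x}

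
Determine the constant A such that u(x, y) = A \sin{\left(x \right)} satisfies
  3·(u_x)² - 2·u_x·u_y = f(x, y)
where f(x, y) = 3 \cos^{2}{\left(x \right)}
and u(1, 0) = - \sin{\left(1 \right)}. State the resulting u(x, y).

Answer: u(x, y) = - \sin{\left(x \right)}

Derivation:
Substitute the ansatz u = A \sin{\left(x \right)} into the left-hand side.
Derivatives of the ansatz:
  u_x = A \cos{\left(x \right)}
  u_y = 0
Term by term:
  3·(u_x)² = 3 A^{2} \cos^{2}{\left(x \right)}
  -2·u_x·u_y = 0
So the left-hand side equals
  3 A^{2} \cos^{2}{\left(x \right)}
This must equal f(x, y) = 3 \cos^{2}{\left(x \right)} identically.
Matching coefficients of the independent functions:
  [\cos^{2}{\left(x \right)}]:  3 A^{2} = 3
These equations allow (A) = (-1) or (1).
Impose the point condition(s):
  u(1, 0) = - \sin{\left(1 \right)}  ⟹  A \sin{\left(1 \right)} = - \sin{\left(1 \right)}
Only A = -1 satisfies everything.
Hence u(x, y) = - \sin{\left(x \right)}.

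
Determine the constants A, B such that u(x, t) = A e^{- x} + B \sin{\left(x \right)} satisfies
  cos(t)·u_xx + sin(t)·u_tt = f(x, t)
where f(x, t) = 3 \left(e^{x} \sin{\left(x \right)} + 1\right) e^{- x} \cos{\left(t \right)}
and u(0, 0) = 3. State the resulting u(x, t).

Answer: u(x, t) = - 3 \sin{\left(x \right)} + 3 e^{- x}

Derivation:
Substitute the ansatz u = A e^{- x} + B \sin{\left(x \right)} into the left-hand side.
Derivatives of the ansatz:
  u_xx = A e^{- x} - B \sin{\left(x \right)}
  u_tt = 0
Term by term:
  cos(t)·u_xx = A e^{- x} \cos{\left(t \right)} - B \sin{\left(x \right)} \cos{\left(t \right)}
  sin(t)·u_tt = 0
So the left-hand side equals
  A e^{- x} \cos{\left(t \right)} - B \sin{\left(x \right)} \cos{\left(t \right)}
This must equal f(x, t) identically; expanded, f = 3 \sin{\left(x \right)} \cos{\left(t \right)} + 3 e^{- x} \cos{\left(t \right)}.
Matching coefficients of the independent functions:
  [e^{- x} \cos{\left(t \right)}]:  A = 3
  [\sin{\left(x \right)} \cos{\left(t \right)}]:  - B = 3
Solving: A = 3, B = -3.
Check against the point condition:
  u(0, 0) = 3  ⟹  A = 3  ✓
Hence u(x, t) = - 3 \sin{\left(x \right)} + 3 e^{- x}.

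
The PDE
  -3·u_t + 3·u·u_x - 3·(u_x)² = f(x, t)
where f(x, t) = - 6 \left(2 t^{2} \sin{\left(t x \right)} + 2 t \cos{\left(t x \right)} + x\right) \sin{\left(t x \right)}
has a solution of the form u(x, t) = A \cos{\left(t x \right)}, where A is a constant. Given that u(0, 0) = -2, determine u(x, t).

Answer: u(x, t) = - 2 \cos{\left(t x \right)}

Derivation:
Substitute the ansatz u = A \cos{\left(t x \right)} into the left-hand side.
Derivatives of the ansatz:
  u_t = - A x \sin{\left(t x \right)}
  u_x = - A t \sin{\left(t x \right)}
Term by term:
  -3·u_t = 3 A x \sin{\left(t x \right)}
  3·u·u_x = - 3 A^{2} t \sin{\left(t x \right)} \cos{\left(t x \right)}
  -3·(u_x)² = - 3 A^{2} t^{2} \sin^{2}{\left(t x \right)}
So the left-hand side equals
  - 3 A^{2} t^{2} \sin^{2}{\left(t x \right)} - 3 A^{2} t \sin{\left(t x \right)} \cos{\left(t x \right)} + 3 A x \sin{\left(t x \right)}
This must equal f(x, t) identically; expanded, f = - 12 t^{2} \sin^{2}{\left(t x \right)} - 12 t \sin{\left(t x \right)} \cos{\left(t x \right)} - 6 x \sin{\left(t x \right)}.
Matching coefficients of the independent functions:
  [t^{2} \sin^{2}{\left(t x \right)}, t \sin{\left(t x \right)} \cos{\left(t x \right)}]:  - 3 A^{2} = -12
  [x \sin{\left(t x \right)}]:  3 A = -6
Solving: A = -2.
Check against the point condition:
  u(0, 0) = -2  ⟹  A = -2  ✓
Hence u(x, t) = - 2 \cos{\left(t x \right)}.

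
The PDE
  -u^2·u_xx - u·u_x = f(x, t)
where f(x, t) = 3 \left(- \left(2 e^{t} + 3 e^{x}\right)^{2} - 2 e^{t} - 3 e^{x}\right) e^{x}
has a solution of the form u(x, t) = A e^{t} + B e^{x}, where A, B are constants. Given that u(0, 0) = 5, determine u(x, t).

Substitute the ansatz u = A e^{t} + B e^{x} into the left-hand side.
Derivatives of the ansatz:
  u_xx = B e^{x}
  u_x = B e^{x}
Term by term:
  -u^2·u_xx = - A^{2} B e^{2 t} e^{x} - 2 A B^{2} e^{t} e^{2 x} - B^{3} e^{3 x}
  -u·u_x = - A B e^{t} e^{x} - B^{2} e^{2 x}
So the left-hand side equals
  - A^{2} B e^{2 t} e^{x} - 2 A B^{2} e^{t} e^{2 x} - A B e^{t} e^{x} - B^{3} e^{3 x} - B^{2} e^{2 x}
This must equal f(x, t) identically; expanded, f = - 12 e^{2 t} e^{x} - 36 e^{t} e^{2 x} - 6 e^{t} e^{x} - 27 e^{3 x} - 9 e^{2 x}.
Matching coefficients of the independent functions:
  [e^{t} e^{x}]:  - A B = -6
  [e^{t} e^{2 x}]:  - 2 A B^{2} = -36
  [e^{2 t} e^{x}]:  - A^{2} B = -12
  [e^{2 x}]:  - B^{2} = -9
  [e^{3 x}]:  - B^{3} = -27
Solving: A = 2, B = 3.
Check against the point condition:
  u(0, 0) = 5  ⟹  A + B = 5  ✓
Hence u(x, t) = 2 e^{t} + 3 e^{x}.

Answer: u(x, t) = 2 e^{t} + 3 e^{x}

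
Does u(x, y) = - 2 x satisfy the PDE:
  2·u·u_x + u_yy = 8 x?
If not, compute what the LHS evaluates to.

Evaluate each term of the left-hand side for u = - 2 x.
Derivatives:
  u_x = -2
  u_yy = 0
Terms:
  2·u·u_x = 8 x
  u_yy = 0
Sum: LHS = 8 x
This is exactly the given right-hand side, so u is a solution.

Answer: Yes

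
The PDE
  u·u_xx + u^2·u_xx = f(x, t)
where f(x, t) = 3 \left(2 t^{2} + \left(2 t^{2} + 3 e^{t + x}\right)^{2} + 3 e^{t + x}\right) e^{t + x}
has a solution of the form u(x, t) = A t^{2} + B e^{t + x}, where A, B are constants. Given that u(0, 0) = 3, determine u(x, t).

Substitute the ansatz u = A t^{2} + B e^{t + x} into the left-hand side.
Derivatives of the ansatz:
  u_xx = B e^{t} e^{x}
Term by term:
  u·u_xx = A B t^{2} e^{t} e^{x} + B^{2} e^{2 t} e^{2 x}
  u^2·u_xx = A^{2} B t^{4} e^{t} e^{x} + 2 A B^{2} t^{2} e^{2 t} e^{2 x} + B^{3} e^{3 t} e^{3 x}
So the left-hand side equals
  A^{2} B t^{4} e^{t} e^{x} + 2 A B^{2} t^{2} e^{2 t} e^{2 x} + A B t^{2} e^{t} e^{x} + B^{3} e^{3 t} e^{3 x} + B^{2} e^{2 t} e^{2 x}
This must equal f(x, t) identically; expanded, f = 12 t^{4} e^{t} e^{x} + 36 t^{2} e^{2 t} e^{2 x} + 6 t^{2} e^{t} e^{x} + 27 e^{3 t} e^{3 x} + 9 e^{2 t} e^{2 x}.
Matching coefficients of the independent functions:
  [e^{2 t} e^{2 x}]:  B^{2} = 9
  [e^{3 t} e^{3 x}]:  B^{3} = 27
  [t^{2} e^{t} e^{x}]:  A B = 6
  [t^{2} e^{2 t} e^{2 x}]:  2 A B^{2} = 36
  [t^{4} e^{t} e^{x}]:  A^{2} B = 12
Solving: A = 2, B = 3.
Check against the point condition:
  u(0, 0) = 3  ⟹  B = 3  ✓
Hence u(x, t) = 2 t^{2} + 3 e^{t + x}.

Answer: u(x, t) = 2 t^{2} + 3 e^{t + x}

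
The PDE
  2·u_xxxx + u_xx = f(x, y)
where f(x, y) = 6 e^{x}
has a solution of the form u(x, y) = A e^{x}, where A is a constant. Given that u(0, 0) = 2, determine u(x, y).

Substitute the ansatz u = A e^{x} into the left-hand side.
Derivatives of the ansatz:
  u_xxxx = A e^{x}
  u_xx = A e^{x}
Term by term:
  2·u_xxxx = 2 A e^{x}
  u_xx = A e^{x}
So the left-hand side equals
  3 A e^{x}
This must equal f(x, y) = 6 e^{x} identically.
Matching coefficients of the independent functions:
  [e^{x}]:  3 A = 6
Solving: A = 2.
Check against the point condition:
  u(0, 0) = 2  ⟹  A = 2  ✓
Hence u(x, y) = 2 e^{x}.

Answer: u(x, y) = 2 e^{x}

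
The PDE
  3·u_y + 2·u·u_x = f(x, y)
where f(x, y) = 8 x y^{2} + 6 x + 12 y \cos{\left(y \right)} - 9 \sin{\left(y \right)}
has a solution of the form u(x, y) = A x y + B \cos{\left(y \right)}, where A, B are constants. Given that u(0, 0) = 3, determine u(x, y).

Substitute the ansatz u = A x y + B \cos{\left(y \right)} into the left-hand side.
Derivatives of the ansatz:
  u_y = A x - B \sin{\left(y \right)}
  u_x = A y
Term by term:
  3·u_y = 3 A x - 3 B \sin{\left(y \right)}
  2·u·u_x = 2 A^{2} x y^{2} + 2 A B y \cos{\left(y \right)}
So the left-hand side equals
  2 A^{2} x y^{2} + 2 A B y \cos{\left(y \right)} + 3 A x - 3 B \sin{\left(y \right)}
This must equal f(x, y) = 8 x y^{2} + 6 x + 12 y \cos{\left(y \right)} - 9 \sin{\left(y \right)} identically.
Matching coefficients of the independent functions:
  [x]:  3 A = 6
  [x y^{2}]:  2 A^{2} = 8
  [y \cos{\left(y \right)}]:  2 A B = 12
  [\sin{\left(y \right)}]:  - 3 B = -9
Solving: A = 2, B = 3.
Check against the point condition:
  u(0, 0) = 3  ⟹  B = 3  ✓
Hence u(x, y) = 2 x y + 3 \cos{\left(y \right)}.

Answer: u(x, y) = 2 x y + 3 \cos{\left(y \right)}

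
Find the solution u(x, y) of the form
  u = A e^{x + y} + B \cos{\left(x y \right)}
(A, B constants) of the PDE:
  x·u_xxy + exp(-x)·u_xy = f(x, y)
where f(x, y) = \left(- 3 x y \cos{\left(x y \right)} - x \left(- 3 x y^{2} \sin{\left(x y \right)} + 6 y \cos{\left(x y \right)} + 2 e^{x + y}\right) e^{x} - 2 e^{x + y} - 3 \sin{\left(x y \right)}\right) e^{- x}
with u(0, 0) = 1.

Substitute the ansatz u = A e^{x + y} + B \cos{\left(x y \right)} into the left-hand side.
Derivatives of the ansatz:
  u_xxy = A e^{x} e^{y} + B x y^{2} \sin{\left(x y \right)} - 2 B y \cos{\left(x y \right)}
  u_xy = A e^{x} e^{y} - B x y \cos{\left(x y \right)} - B \sin{\left(x y \right)}
Term by term:
  x·u_xxy = A x e^{x} e^{y} + B x^{2} y^{2} \sin{\left(x y \right)} - 2 B x y \cos{\left(x y \right)}
  exp(-x)·u_xy = A e^{y} - B x y e^{- x} \cos{\left(x y \right)} - B e^{- x} \sin{\left(x y \right)}
So the left-hand side equals
  A x e^{x} e^{y} + A e^{y} + B x^{2} y^{2} \sin{\left(x y \right)} - 2 B x y \cos{\left(x y \right)} - B x y e^{- x} \cos{\left(x y \right)} - B e^{- x} \sin{\left(x y \right)}
This must equal f(x, y) identically; expanded, f = 3 x^{2} y^{2} \sin{\left(x y \right)} - 6 x y \cos{\left(x y \right)} - 3 x y e^{- x} \cos{\left(x y \right)} - 2 x e^{x} e^{y} - 2 e^{y} - 3 e^{- x} \sin{\left(x y \right)}.
Matching coefficients of the independent functions:
  [e^{- x} \sin{\left(x y \right)}, x y e^{- x} \cos{\left(x y \right)}]:  - B = -3
  [x y \cos{\left(x y \right)}]:  - 2 B = -6
  [x e^{x} e^{y}, e^{y}]:  A = -2
  [x^{2} y^{2} \sin{\left(x y \right)}]:  B = 3
Solving: A = -2, B = 3.
Check against the point condition:
  u(0, 0) = 1  ⟹  A + B = 1  ✓
Hence u(x, y) = - 2 e^{x + y} + 3 \cos{\left(x y \right)}.

Answer: u(x, y) = - 2 e^{x + y} + 3 \cos{\left(x y \right)}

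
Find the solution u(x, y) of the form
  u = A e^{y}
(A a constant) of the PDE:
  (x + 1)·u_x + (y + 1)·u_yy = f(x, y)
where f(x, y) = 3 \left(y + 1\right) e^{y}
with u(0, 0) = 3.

Answer: u(x, y) = 3 e^{y}

Derivation:
Substitute the ansatz u = A e^{y} into the left-hand side.
Derivatives of the ansatz:
  u_x = 0
  u_yy = A e^{y}
Term by term:
  (x + 1)·u_x = 0
  (y + 1)·u_yy = A y e^{y} + A e^{y}
So the left-hand side equals
  A y e^{y} + A e^{y}
This must equal f(x, y) identically; expanded, f = 3 y e^{y} + 3 e^{y}.
Matching coefficients of the independent functions:
  [y e^{y}, e^{y}]:  A = 3
Solving: A = 3.
Check against the point condition:
  u(0, 0) = 3  ⟹  A = 3  ✓
Hence u(x, y) = 3 e^{y}.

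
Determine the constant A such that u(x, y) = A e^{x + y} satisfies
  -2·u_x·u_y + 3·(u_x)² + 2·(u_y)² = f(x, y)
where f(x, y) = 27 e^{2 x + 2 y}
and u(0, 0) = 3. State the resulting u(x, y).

Answer: u(x, y) = 3 e^{x + y}

Derivation:
Substitute the ansatz u = A e^{x + y} into the left-hand side.
Derivatives of the ansatz:
  u_x = A e^{x} e^{y}
  u_y = A e^{x} e^{y}
Term by term:
  -2·u_x·u_y = - 2 A^{2} e^{2 x} e^{2 y}
  3·(u_x)² = 3 A^{2} e^{2 x} e^{2 y}
  2·(u_y)² = 2 A^{2} e^{2 x} e^{2 y}
So the left-hand side equals
  3 A^{2} e^{2 x} e^{2 y}
This must equal f(x, y) identically; expanded, f = 27 e^{2 x} e^{2 y}.
Matching coefficients of the independent functions:
  [e^{2 x} e^{2 y}]:  3 A^{2} = 27
These equations allow (A) = (-3) or (3).
Impose the point condition(s):
  u(0, 0) = 3  ⟹  A = 3
Only A = 3 satisfies everything.
Hence u(x, y) = 3 e^{x + y}.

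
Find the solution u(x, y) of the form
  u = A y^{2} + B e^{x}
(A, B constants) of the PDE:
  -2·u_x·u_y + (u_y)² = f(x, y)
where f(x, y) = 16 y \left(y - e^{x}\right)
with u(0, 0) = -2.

Substitute the ansatz u = A y^{2} + B e^{x} into the left-hand side.
Derivatives of the ansatz:
  u_x = B e^{x}
  u_y = 2 A y
Term by term:
  -2·u_x·u_y = - 4 A B y e^{x}
  (u_y)² = 4 A^{2} y^{2}
So the left-hand side equals
  4 A^{2} y^{2} - 4 A B y e^{x}
This must equal f(x, y) identically; expanded, f = 16 y^{2} - 16 y e^{x}.
Matching coefficients of the independent functions:
  [y^{2}]:  4 A^{2} = 16
  [y e^{x}]:  - 4 A B = -16
These equations allow (A, B) = (-2, -2) or (2, 2).
Impose the point condition(s):
  u(0, 0) = -2  ⟹  B = -2
Only A = -2, B = -2 satisfies everything.
Hence u(x, y) = - 2 y^{2} - 2 e^{x}.

Answer: u(x, y) = - 2 y^{2} - 2 e^{x}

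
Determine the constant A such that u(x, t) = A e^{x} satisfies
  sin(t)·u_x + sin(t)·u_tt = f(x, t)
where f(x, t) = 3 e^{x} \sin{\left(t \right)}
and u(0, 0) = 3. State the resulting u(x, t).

Substitute the ansatz u = A e^{x} into the left-hand side.
Derivatives of the ansatz:
  u_x = A e^{x}
  u_tt = 0
Term by term:
  sin(t)·u_x = A e^{x} \sin{\left(t \right)}
  sin(t)·u_tt = 0
So the left-hand side equals
  A e^{x} \sin{\left(t \right)}
This must equal f(x, t) = 3 e^{x} \sin{\left(t \right)} identically.
Matching coefficients of the independent functions:
  [e^{x} \sin{\left(t \right)}]:  A = 3
Solving: A = 3.
Check against the point condition:
  u(0, 0) = 3  ⟹  A = 3  ✓
Hence u(x, t) = 3 e^{x}.

Answer: u(x, t) = 3 e^{x}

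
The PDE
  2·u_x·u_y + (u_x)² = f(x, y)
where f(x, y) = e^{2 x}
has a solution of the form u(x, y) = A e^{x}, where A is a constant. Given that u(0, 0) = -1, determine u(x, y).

Substitute the ansatz u = A e^{x} into the left-hand side.
Derivatives of the ansatz:
  u_x = A e^{x}
  u_y = 0
Term by term:
  2·u_x·u_y = 0
  (u_x)² = A^{2} e^{2 x}
So the left-hand side equals
  A^{2} e^{2 x}
This must equal f(x, y) = e^{2 x} identically.
Matching coefficients of the independent functions:
  [e^{2 x}]:  A^{2} = 1
These equations allow (A) = (-1) or (1).
Impose the point condition(s):
  u(0, 0) = -1  ⟹  A = -1
Only A = -1 satisfies everything.
Hence u(x, y) = - e^{x}.

Answer: u(x, y) = - e^{x}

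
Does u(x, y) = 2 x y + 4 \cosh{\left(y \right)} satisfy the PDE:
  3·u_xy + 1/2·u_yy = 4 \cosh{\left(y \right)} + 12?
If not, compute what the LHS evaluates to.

Evaluate each term of the left-hand side for u = 2 x y + 4 \cosh{\left(y \right)}.
Derivatives:
  u_xy = 2
  u_yy = 4 \cosh{\left(y \right)}
Terms:
  3·u_xy = 6
  1/2·u_yy = 2 \cosh{\left(y \right)}
Sum: LHS = 2 \cosh{\left(y \right)} + 6
Given right-hand side: 4 \cosh{\left(y \right)} + 12. Difference LHS − RHS = - 2 \cosh{\left(y \right)} - 6 ≠ 0, so u is not a solution.

Answer: No, the LHS evaluates to 2 \cosh{\left(y \right)} + 6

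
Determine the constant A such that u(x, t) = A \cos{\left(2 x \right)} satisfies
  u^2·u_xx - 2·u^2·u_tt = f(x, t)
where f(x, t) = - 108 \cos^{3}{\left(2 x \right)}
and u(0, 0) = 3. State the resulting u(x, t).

Answer: u(x, t) = 3 \cos{\left(2 x \right)}

Derivation:
Substitute the ansatz u = A \cos{\left(2 x \right)} into the left-hand side.
Derivatives of the ansatz:
  u_xx = - 4 A \cos{\left(2 x \right)}
  u_tt = 0
Term by term:
  u^2·u_xx = - 4 A^{3} \cos^{3}{\left(2 x \right)}
  -2·u^2·u_tt = 0
So the left-hand side equals
  - 4 A^{3} \cos^{3}{\left(2 x \right)}
This must equal f(x, t) = - 108 \cos^{3}{\left(2 x \right)} identically.
Matching coefficients of the independent functions:
  [\cos^{3}{\left(2 x \right)}]:  - 4 A^{3} = -108
Solving: A = 3.
Check against the point condition:
  u(0, 0) = 3  ⟹  A = 3  ✓
Hence u(x, t) = 3 \cos{\left(2 x \right)}.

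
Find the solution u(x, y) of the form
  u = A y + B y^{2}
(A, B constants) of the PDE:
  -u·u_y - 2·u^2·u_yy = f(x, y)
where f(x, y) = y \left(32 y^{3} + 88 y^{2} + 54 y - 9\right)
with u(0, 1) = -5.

Substitute the ansatz u = A y + B y^{2} into the left-hand side.
Derivatives of the ansatz:
  u_y = A + 2 B y
  u_yy = 2 B
Term by term:
  -u·u_y = - A^{2} y - 3 A B y^{2} - 2 B^{2} y^{3}
  -2·u^2·u_yy = - 4 A^{2} B y^{2} - 8 A B^{2} y^{3} - 4 B^{3} y^{4}
So the left-hand side equals
  - 4 A^{2} B y^{2} - A^{2} y - 8 A B^{2} y^{3} - 3 A B y^{2} - 4 B^{3} y^{4} - 2 B^{2} y^{3}
This must equal f(x, y) identically; expanded, f = 32 y^{4} + 88 y^{3} + 54 y^{2} - 9 y.
Matching coefficients of the independent functions:
  [y]:  - A^{2} = -9
  [y^{2}]:  - 4 A^{2} B - 3 A B = 54
  [y^{3}]:  - 8 A B^{2} - 2 B^{2} = 88
  [y^{4}]:  - 4 B^{3} = 32
Solving: A = -3, B = -2.
Check against the point condition:
  u(0, 1) = -5  ⟹  A + B = -5  ✓
Hence u(x, y) = - 2 y^{2} - 3 y.

Answer: u(x, y) = - 2 y^{2} - 3 y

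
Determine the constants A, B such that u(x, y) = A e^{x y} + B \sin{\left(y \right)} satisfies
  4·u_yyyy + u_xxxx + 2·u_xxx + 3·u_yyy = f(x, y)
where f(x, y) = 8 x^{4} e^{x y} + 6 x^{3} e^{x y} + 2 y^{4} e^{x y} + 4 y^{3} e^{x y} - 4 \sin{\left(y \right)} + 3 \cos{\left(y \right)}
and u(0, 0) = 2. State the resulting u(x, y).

Answer: u(x, y) = 2 e^{x y} - \sin{\left(y \right)}

Derivation:
Substitute the ansatz u = A e^{x y} + B \sin{\left(y \right)} into the left-hand side.
Derivatives of the ansatz:
  u_yyyy = A x^{4} e^{x y} + B \sin{\left(y \right)}
  u_xxxx = A y^{4} e^{x y}
  u_xxx = A y^{3} e^{x y}
  u_yyy = A x^{3} e^{x y} - B \cos{\left(y \right)}
Term by term:
  4·u_yyyy = 4 A x^{4} e^{x y} + 4 B \sin{\left(y \right)}
  u_xxxx = A y^{4} e^{x y}
  2·u_xxx = 2 A y^{3} e^{x y}
  3·u_yyy = 3 A x^{3} e^{x y} - 3 B \cos{\left(y \right)}
So the left-hand side equals
  4 A x^{4} e^{x y} + 3 A x^{3} e^{x y} + A y^{4} e^{x y} + 2 A y^{3} e^{x y} + 4 B \sin{\left(y \right)} - 3 B \cos{\left(y \right)}
This must equal f(x, y) = 8 x^{4} e^{x y} + 6 x^{3} e^{x y} + 2 y^{4} e^{x y} + 4 y^{3} e^{x y} - 4 \sin{\left(y \right)} + 3 \cos{\left(y \right)} identically.
Matching coefficients of the independent functions:
  [x^{3} e^{x y}]:  3 A = 6
  [x^{4} e^{x y}]:  4 A = 8
  [y^{3} e^{x y}]:  2 A = 4
  [y^{4} e^{x y}]:  A = 2
  [\sin{\left(y \right)}]:  4 B = -4
  [\cos{\left(y \right)}]:  - 3 B = 3
Solving: A = 2, B = -1.
Check against the point condition:
  u(0, 0) = 2  ⟹  A = 2  ✓
Hence u(x, y) = 2 e^{x y} - \sin{\left(y \right)}.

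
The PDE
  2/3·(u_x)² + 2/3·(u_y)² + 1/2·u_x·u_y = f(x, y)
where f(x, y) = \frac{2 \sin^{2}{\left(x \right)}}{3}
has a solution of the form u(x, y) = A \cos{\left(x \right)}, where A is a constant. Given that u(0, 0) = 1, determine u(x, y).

Substitute the ansatz u = A \cos{\left(x \right)} into the left-hand side.
Derivatives of the ansatz:
  u_x = - A \sin{\left(x \right)}
  u_y = 0
Term by term:
  2/3·(u_x)² = \frac{2 A^{2} \sin^{2}{\left(x \right)}}{3}
  2/3·(u_y)² = 0
  1/2·u_x·u_y = 0
So the left-hand side equals
  \frac{2 A^{2} \sin^{2}{\left(x \right)}}{3}
This must equal f(x, y) = \frac{2 \sin^{2}{\left(x \right)}}{3} identically.
Matching coefficients of the independent functions:
  [\sin^{2}{\left(x \right)}]:  \frac{2 A^{2}}{3} = \frac{2}{3}
These equations allow (A) = (-1) or (1).
Impose the point condition(s):
  u(0, 0) = 1  ⟹  A = 1
Only A = 1 satisfies everything.
Hence u(x, y) = \cos{\left(x \right)}.

Answer: u(x, y) = \cos{\left(x \right)}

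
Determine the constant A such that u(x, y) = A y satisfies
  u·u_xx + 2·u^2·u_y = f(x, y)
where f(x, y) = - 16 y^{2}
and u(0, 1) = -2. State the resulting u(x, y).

Substitute the ansatz u = A y into the left-hand side.
Derivatives of the ansatz:
  u_xx = 0
  u_y = A
Term by term:
  u·u_xx = 0
  2·u^2·u_y = 2 A^{3} y^{2}
So the left-hand side equals
  2 A^{3} y^{2}
This must equal f(x, y) = - 16 y^{2} identically.
Matching coefficients of the independent functions:
  [y^{2}]:  2 A^{3} = -16
Solving: A = -2.
Check against the point condition:
  u(0, 1) = -2  ⟹  A = -2  ✓
Hence u(x, y) = - 2 y.

Answer: u(x, y) = - 2 y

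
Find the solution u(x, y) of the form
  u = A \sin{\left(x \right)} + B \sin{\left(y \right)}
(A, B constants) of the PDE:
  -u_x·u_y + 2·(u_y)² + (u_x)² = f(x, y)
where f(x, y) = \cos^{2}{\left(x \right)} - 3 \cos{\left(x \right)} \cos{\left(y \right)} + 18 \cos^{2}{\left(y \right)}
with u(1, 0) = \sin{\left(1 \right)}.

Answer: u(x, y) = \sin{\left(x \right)} + 3 \sin{\left(y \right)}

Derivation:
Substitute the ansatz u = A \sin{\left(x \right)} + B \sin{\left(y \right)} into the left-hand side.
Derivatives of the ansatz:
  u_x = A \cos{\left(x \right)}
  u_y = B \cos{\left(y \right)}
Term by term:
  -u_x·u_y = - A B \cos{\left(x \right)} \cos{\left(y \right)}
  2·(u_y)² = 2 B^{2} \cos^{2}{\left(y \right)}
  (u_x)² = A^{2} \cos^{2}{\left(x \right)}
So the left-hand side equals
  A^{2} \cos^{2}{\left(x \right)} - A B \cos{\left(x \right)} \cos{\left(y \right)} + 2 B^{2} \cos^{2}{\left(y \right)}
This must equal f(x, y) = \cos^{2}{\left(x \right)} - 3 \cos{\left(x \right)} \cos{\left(y \right)} + 18 \cos^{2}{\left(y \right)} identically.
Matching coefficients of the independent functions:
  [\cos{\left(x \right)} \cos{\left(y \right)}]:  - A B = -3
  [\cos^{2}{\left(x \right)}]:  A^{2} = 1
  [\cos^{2}{\left(y \right)}]:  2 B^{2} = 18
These equations allow (A, B) = (-1, -3) or (1, 3).
Impose the point condition(s):
  u(1, 0) = \sin{\left(1 \right)}  ⟹  A \sin{\left(1 \right)} = \sin{\left(1 \right)}
Only A = 1, B = 3 satisfies everything.
Hence u(x, y) = \sin{\left(x \right)} + 3 \sin{\left(y \right)}.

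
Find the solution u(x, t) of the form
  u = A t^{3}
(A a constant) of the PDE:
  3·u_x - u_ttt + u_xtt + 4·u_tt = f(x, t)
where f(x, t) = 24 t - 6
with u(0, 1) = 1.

Substitute the ansatz u = A t^{3} into the left-hand side.
Derivatives of the ansatz:
  u_x = 0
  u_ttt = 6 A
  u_xtt = 0
  u_tt = 6 A t
Term by term:
  3·u_x = 0
  -u_ttt = - 6 A
  u_xtt = 0
  4·u_tt = 24 A t
So the left-hand side equals
  24 A t - 6 A
This must equal f(x, t) = 24 t - 6 identically.
Matching coefficients of the independent functions:
  [constant term]:  - 6 A = -6
  [t]:  24 A = 24
Solving: A = 1.
Check against the point condition:
  u(0, 1) = 1  ⟹  A = 1  ✓
Hence u(x, t) = t^{3}.

Answer: u(x, t) = t^{3}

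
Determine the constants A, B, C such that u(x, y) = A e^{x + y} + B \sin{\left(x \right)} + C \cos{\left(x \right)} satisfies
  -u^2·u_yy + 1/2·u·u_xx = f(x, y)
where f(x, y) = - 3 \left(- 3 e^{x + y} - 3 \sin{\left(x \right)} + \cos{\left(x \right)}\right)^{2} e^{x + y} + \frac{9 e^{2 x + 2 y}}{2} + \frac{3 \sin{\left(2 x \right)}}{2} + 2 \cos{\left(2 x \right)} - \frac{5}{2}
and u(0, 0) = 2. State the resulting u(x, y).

Substitute the ansatz u = A e^{x + y} + B \sin{\left(x \right)} + C \cos{\left(x \right)} into the left-hand side.
Derivatives of the ansatz:
  u_yy = A e^{x} e^{y}
  u_xx = A e^{x} e^{y} - B \sin{\left(x \right)} - C \cos{\left(x \right)}
Term by term:
  -u^2·u_yy = - A^{3} e^{3 x} e^{3 y} - 2 A^{2} B e^{2 x} e^{2 y} \sin{\left(x \right)} - 2 A^{2} C e^{2 x} e^{2 y} \cos{\left(x \right)} - A B^{2} e^{x} e^{y} \sin^{2}{\left(x \right)} - 2 A B C e^{x} e^{y} \sin{\left(x \right)} \cos{\left(x \right)} - A C^{2} e^{x} e^{y} \cos^{2}{\left(x \right)}
  1/2·u·u_xx = \frac{A^{2} e^{2 x} e^{2 y}}{2} - \frac{B^{2} \sin^{2}{\left(x \right)}}{2} - B C \sin{\left(x \right)} \cos{\left(x \right)} - \frac{C^{2} \cos^{2}{\left(x \right)}}{2}
So the left-hand side equals
  - A^{3} e^{3 x} e^{3 y} - 2 A^{2} B e^{2 x} e^{2 y} \sin{\left(x \right)} - 2 A^{2} C e^{2 x} e^{2 y} \cos{\left(x \right)} + \frac{A^{2} e^{2 x} e^{2 y}}{2} - A B^{2} e^{x} e^{y} \sin^{2}{\left(x \right)} - 2 A B C e^{x} e^{y} \sin{\left(x \right)} \cos{\left(x \right)} - A C^{2} e^{x} e^{y} \cos^{2}{\left(x \right)} - \frac{B^{2} \sin^{2}{\left(x \right)}}{2} - B C \sin{\left(x \right)} \cos{\left(x \right)} - \frac{C^{2} \cos^{2}{\left(x \right)}}{2}
This must equal f(x, y) identically; expanded, f = - 27 e^{3 x} e^{3 y} - 54 e^{2 x} e^{2 y} \sin{\left(x \right)} + 18 e^{2 x} e^{2 y} \cos{\left(x \right)} + \frac{9 e^{2 x} e^{2 y}}{2} - 27 e^{x} e^{y} \sin^{2}{\left(x \right)} + 18 e^{x} e^{y} \sin{\left(x \right)} \cos{\left(x \right)} - 3 e^{x} e^{y} \cos^{2}{\left(x \right)} - \frac{9 \sin^{2}{\left(x \right)}}{2} + 3 \sin{\left(x \right)} \cos{\left(x \right)} - \frac{\cos^{2}{\left(x \right)}}{2}.
Matching coefficients of the independent functions:
  [e^{2 x} e^{2 y}]:  \frac{A^{2}}{2} = \frac{9}{2}
  [e^{3 x} e^{3 y}]:  - A^{3} = -27
  [\sin{\left(x \right)} \cos{\left(x \right)}]:  - B C = 3
  [e^{x} e^{y} \sin^{2}{\left(x \right)}]:  - A B^{2} = -27
  [e^{x} e^{y} \cos^{2}{\left(x \right)}]:  - A C^{2} = -3
  [e^{2 x} e^{2 y} \sin{\left(x \right)}]:  - 2 A^{2} B = -54
  [e^{2 x} e^{2 y} \cos{\left(x \right)}]:  - 2 A^{2} C = 18
  [e^{x} e^{y} \sin{\left(x \right)} \cos{\left(x \right)}]:  - 2 A B C = 18
  [\sin^{2}{\left(x \right)}]:  - \frac{B^{2}}{2} = - \frac{9}{2}
  [\cos^{2}{\left(x \right)}]:  - \frac{C^{2}}{2} = - \frac{1}{2}
Solving: A = 3, B = 3, C = -1.
Check against the point condition:
  u(0, 0) = 2  ⟹  A + C = 2  ✓
Hence u(x, y) = 3 e^{x + y} + 3 \sin{\left(x \right)} - \cos{\left(x \right)}.

Answer: u(x, y) = 3 e^{x + y} + 3 \sin{\left(x \right)} - \cos{\left(x \right)}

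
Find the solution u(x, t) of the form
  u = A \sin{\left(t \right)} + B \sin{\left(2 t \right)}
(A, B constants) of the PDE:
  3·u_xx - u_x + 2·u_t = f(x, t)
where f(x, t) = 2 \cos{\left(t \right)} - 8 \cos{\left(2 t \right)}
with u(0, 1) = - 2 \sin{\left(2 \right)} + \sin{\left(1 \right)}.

Substitute the ansatz u = A \sin{\left(t \right)} + B \sin{\left(2 t \right)} into the left-hand side.
Derivatives of the ansatz:
  u_xx = 0
  u_x = 0
  u_t = A \cos{\left(t \right)} + 2 B \cos{\left(2 t \right)}
Term by term:
  3·u_xx = 0
  -u_x = 0
  2·u_t = 2 A \cos{\left(t \right)} + 4 B \cos{\left(2 t \right)}
So the left-hand side equals
  2 A \cos{\left(t \right)} + 4 B \cos{\left(2 t \right)}
This must equal f(x, t) = 2 \cos{\left(t \right)} - 8 \cos{\left(2 t \right)} identically.
Matching coefficients of the independent functions:
  [\cos{\left(t \right)}]:  2 A = 2
  [\cos{\left(2 t \right)}]:  4 B = -8
Solving: A = 1, B = -2.
Check against the point condition:
  u(0, 1) = - 2 \sin{\left(2 \right)} + \sin{\left(1 \right)}  ⟹  A \sin{\left(1 \right)} + B \sin{\left(2 \right)} = - 2 \sin{\left(2 \right)} + \sin{\left(1 \right)}  ✓
Hence u(x, t) = \sin{\left(t \right)} - 2 \sin{\left(2 t \right)}.

Answer: u(x, t) = \sin{\left(t \right)} - 2 \sin{\left(2 t \right)}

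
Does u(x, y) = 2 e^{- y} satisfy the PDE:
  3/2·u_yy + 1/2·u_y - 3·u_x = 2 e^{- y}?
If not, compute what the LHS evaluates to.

Evaluate each term of the left-hand side for u = 2 e^{- y}.
Derivatives:
  u_yy = 2 e^{- y}
  u_y = - 2 e^{- y}
  u_x = 0
Terms:
  3/2·u_yy = 3 e^{- y}
  1/2·u_y = - e^{- y}
  -3·u_x = 0
Sum: LHS = 2 e^{- y}
This is exactly the given right-hand side, so u is a solution.

Answer: Yes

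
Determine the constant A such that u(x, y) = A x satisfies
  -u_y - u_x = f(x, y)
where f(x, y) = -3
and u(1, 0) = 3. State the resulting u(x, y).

Substitute the ansatz u = A x into the left-hand side.
Derivatives of the ansatz:
  u_y = 0
  u_x = A
Term by term:
  -u_y = 0
  -u_x = - A
So the left-hand side equals
  - A
This must equal f(x, y) = -3 identically.
Matching coefficients of the independent functions:
  [constant term]:  - A = -3
Solving: A = 3.
Check against the point condition:
  u(1, 0) = 3  ⟹  A = 3  ✓
Hence u(x, y) = 3 x.

Answer: u(x, y) = 3 x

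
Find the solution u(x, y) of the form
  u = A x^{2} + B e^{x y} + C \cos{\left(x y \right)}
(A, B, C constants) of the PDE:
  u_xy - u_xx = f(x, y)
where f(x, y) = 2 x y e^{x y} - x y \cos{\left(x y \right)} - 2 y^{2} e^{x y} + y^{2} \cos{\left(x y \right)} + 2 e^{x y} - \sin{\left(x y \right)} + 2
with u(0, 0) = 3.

Substitute the ansatz u = A x^{2} + B e^{x y} + C \cos{\left(x y \right)} into the left-hand side.
Derivatives of the ansatz:
  u_xy = B x y e^{x y} + B e^{x y} - C x y \cos{\left(x y \right)} - C \sin{\left(x y \right)}
  u_xx = 2 A + B y^{2} e^{x y} - C y^{2} \cos{\left(x y \right)}
Term by term:
  u_xy = B x y e^{x y} + B e^{x y} - C x y \cos{\left(x y \right)} - C \sin{\left(x y \right)}
  -u_xx = - 2 A - B y^{2} e^{x y} + C y^{2} \cos{\left(x y \right)}
So the left-hand side equals
  - 2 A + B x y e^{x y} - B y^{2} e^{x y} + B e^{x y} - C x y \cos{\left(x y \right)} + C y^{2} \cos{\left(x y \right)} - C \sin{\left(x y \right)}
This must equal f(x, y) = 2 x y e^{x y} - x y \cos{\left(x y \right)} - 2 y^{2} e^{x y} + y^{2} \cos{\left(x y \right)} + 2 e^{x y} - \sin{\left(x y \right)} + 2 identically.
Matching coefficients of the independent functions:
  [constant term]:  - 2 A = 2
  [y^{2} e^{x y}]:  - B = -2
  [y^{2} \cos{\left(x y \right)}]:  C = 1
  [x y e^{x y}, e^{x y}]:  B = 2
  [x y \cos{\left(x y \right)}, \sin{\left(x y \right)}]:  - C = -1
Solving: A = -1, B = 2, C = 1.
Check against the point condition:
  u(0, 0) = 3  ⟹  B + C = 3  ✓
Hence u(x, y) = - x^{2} + 2 e^{x y} + \cos{\left(x y \right)}.

Answer: u(x, y) = - x^{2} + 2 e^{x y} + \cos{\left(x y \right)}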